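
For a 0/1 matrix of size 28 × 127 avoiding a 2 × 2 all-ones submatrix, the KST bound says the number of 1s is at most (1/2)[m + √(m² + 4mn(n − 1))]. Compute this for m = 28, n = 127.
z(28, 127; 2, 2) ≤ (1/2)[28 + √(28² + 4·28·127·126)] = (1/2)[28 + √1793008] = 683.5162

Kővári–Sós–Turán: let r_1, ..., r_28 be the row sums and z = Σ r_i the total number of 1s. Each pair of columns can share at most one row with both entries 1 (else a 2×2 all-ones block appears), so Σ_i C(r_i, 2) ≤ C(127, 2) = 8001. By convexity Σ_i C(r_i, 2) ≥ 28·C(z/28, 2) = z(z − 28)/(2·28), giving z² − 28z − 28·127·126 ≤ 0 and hence z ≤ (1/2)[28 + √(784 + 4·448056)] = (1/2)[28 + √1793008] ≈ (1/2)(28 + 1339.0325) = 683.5162.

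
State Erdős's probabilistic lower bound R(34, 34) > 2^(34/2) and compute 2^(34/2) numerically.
2^(34/2) = 131072; so R(34, 34) > 131072

Colour each edge of K_n uniformly at random with red/blue. The expected number of monochromatic K_34 is C(n, 34) · 2 · 2^(−C(34,2)). If C(n, 34) · 2^(1 − C(34,2)) < 1, then with positive probability no monochromatic K_34 exists, so R(34, 34) > n. The standard estimate C(n, 34) ≤ n^34/34! shows this inequality holds whenever n ≤ 2^(34/2) (since 34! · 2^(C(34,2) − 1) > 2^(34^2/2) ≥ n^34). Hence R(34, 34) > 2^(34/2) = 131072.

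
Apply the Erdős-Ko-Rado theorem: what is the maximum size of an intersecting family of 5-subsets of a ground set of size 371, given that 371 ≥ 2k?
max |F| = C(370, 4) = 768299820

Erdős-Ko-Rado (1961): when n ≥ 2k, max |F| = C(n−1, k−1). The bound is attained by the star {A : i ∈ A} for any fixed i ∈ [n]. Here C(371−1, 5−1) = C(370, 4) = 768299820.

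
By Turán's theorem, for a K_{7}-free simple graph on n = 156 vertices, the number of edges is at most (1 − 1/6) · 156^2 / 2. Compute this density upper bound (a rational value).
Turán density bound = (5/6) · 156^2/2 = 10140

Turán's theorem: ex(n, K_{r+1}) is achieved by the complete r-partite Turán graph T(n, r) with parts as balanced as possible, and is at most (1 − 1/r) · n^2/2. For r = 6, n = 156: the density bound is (5/6) · 24336/2 = 10140. Since 6 ∣ 156, the Turán graph T(156, 6) has parts of equal size 26, and its edge count e(T(156, 6)) = 10140 attains the density bound exactly.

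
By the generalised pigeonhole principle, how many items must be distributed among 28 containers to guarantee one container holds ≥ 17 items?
n = (17 − 1)·28 + 1 = 449

By the generalised pigeonhole principle, to guarantee some box contains ≥ r objects we need more than (r − 1) · k objects total. Threshold: n = (r − 1) · k + 1. With r = 17 and k = 28: n = 16 · 28 + 1 = 448 + 1 = 449. For n = 448 = 16 · 28, we can put exactly 16 objects in every box, avoiding 17 in any single one — so 449 is tight.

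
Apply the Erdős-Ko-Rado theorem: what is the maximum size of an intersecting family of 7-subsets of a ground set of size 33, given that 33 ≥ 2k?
max |F| = C(32, 6) = 906192

The Erdős-Ko-Rado theorem states: for n ≥ 2k, an intersecting family of k-subsets of an n-element set has size at most C(n − 1, k − 1), with equality for 'star' families {A ⊆ [n] : |A| = k, i ∈ A} (fix an element i). For n = 33, k = 7: C(32, 6) = 906192.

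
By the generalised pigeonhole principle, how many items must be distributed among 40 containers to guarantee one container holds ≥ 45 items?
n = (45 − 1)·40 + 1 = 1761

By the generalised pigeonhole principle, to guarantee some box contains ≥ r objects we need more than (r − 1) · k objects total. Threshold: n = (r − 1) · k + 1. With r = 45 and k = 40: n = 44 · 40 + 1 = 1760 + 1 = 1761. For n = 1760 = 44 · 40, we can put exactly 44 objects in every box, avoiding 45 in any single one — so 1761 is tight.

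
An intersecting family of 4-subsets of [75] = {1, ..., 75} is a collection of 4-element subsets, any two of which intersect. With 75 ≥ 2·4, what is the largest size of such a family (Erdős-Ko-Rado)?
max |F| = C(74, 3) = 64824

The Erdős-Ko-Rado theorem states: for n ≥ 2k, an intersecting family of k-subsets of an n-element set has size at most C(n − 1, k − 1), with equality for 'star' families {A ⊆ [n] : |A| = k, i ∈ A} (fix an element i). For n = 75, k = 4: C(74, 3) = 64824.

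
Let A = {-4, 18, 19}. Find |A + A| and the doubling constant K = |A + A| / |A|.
K = |A + A| / |A| = 6/3 = 2

Enumerate A + A = {a + b : a, b ∈ A}. With |A| = 3, there are |A|^2 = 9 ordered sum pairs; collecting distinct values, A + A = {-8, 14, 15, 36, 37, 38}, so |A + A| = 6. Thus K = 6/3 = 2. For comparison, the minimum possible |A + A| over all 3-element sets is 2·3 − 1 = 5 (so min K = 5/3), attained only by arithmetic progressions.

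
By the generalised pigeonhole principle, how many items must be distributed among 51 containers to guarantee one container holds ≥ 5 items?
n = (5 − 1)·51 + 1 = 205

By the generalised pigeonhole principle, to guarantee some box contains ≥ r objects we need more than (r − 1) · k objects total. Threshold: n = (r − 1) · k + 1. With r = 5 and k = 51: n = 4 · 51 + 1 = 204 + 1 = 205. For n = 204 = 4 · 51, we can put exactly 4 objects in every box, avoiding 5 in any single one — so 205 is tight.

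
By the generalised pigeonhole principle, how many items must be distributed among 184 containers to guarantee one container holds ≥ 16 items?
n = (16 − 1)·184 + 1 = 2761

By the generalised pigeonhole principle, to guarantee some box contains ≥ r objects we need more than (r − 1) · k objects total. Threshold: n = (r − 1) · k + 1. With r = 16 and k = 184: n = 15 · 184 + 1 = 2760 + 1 = 2761. For n = 2760 = 15 · 184, we can put exactly 15 objects in every box, avoiding 16 in any single one — so 2761 is tight.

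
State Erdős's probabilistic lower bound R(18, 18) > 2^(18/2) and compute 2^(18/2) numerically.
2^(18/2) = 512; so R(18, 18) > 512

Colour each edge of K_n uniformly at random with red/blue. The expected number of monochromatic K_18 is C(n, 18) · 2 · 2^(−C(18,2)). If C(n, 18) · 2^(1 − C(18,2)) < 1, then with positive probability no monochromatic K_18 exists, so R(18, 18) > n. The standard estimate C(n, 18) ≤ n^18/18! shows this inequality holds whenever n ≤ 2^(18/2) (since 18! · 2^(C(18,2) − 1) > 2^(18^2/2) ≥ n^18). Hence R(18, 18) > 2^(18/2) = 512.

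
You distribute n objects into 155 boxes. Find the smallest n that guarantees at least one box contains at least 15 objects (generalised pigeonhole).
n = (15 − 1)·155 + 1 = 2171

By the generalised pigeonhole principle, to guarantee some box contains ≥ r objects we need more than (r − 1) · k objects total. Threshold: n = (r − 1) · k + 1. With r = 15 and k = 155: n = 14 · 155 + 1 = 2170 + 1 = 2171. For n = 2170 = 14 · 155, we can put exactly 14 objects in every box, avoiding 15 in any single one — so 2171 is tight.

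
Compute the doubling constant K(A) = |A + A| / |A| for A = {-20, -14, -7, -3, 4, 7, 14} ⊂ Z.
K = |A + A| / |A| = 24/7

Enumerate A + A = {a + b : a, b ∈ A}. With |A| = 7, there are |A|^2 = 49 ordered sum pairs; collecting distinct values, A + A = {-40, -34, -28, -27, -23, -21, -17, -16, -14, -13, -10, -7, -6, -3, 0, 1, 4, 7, 8, 11, 14, 18, 21, 28}, so |A + A| = 24. Thus K = 24/7. For comparison, the minimum possible |A + A| over all 7-element sets is 2·7 − 1 = 13 (so min K = 13/7), attained only by arithmetic progressions.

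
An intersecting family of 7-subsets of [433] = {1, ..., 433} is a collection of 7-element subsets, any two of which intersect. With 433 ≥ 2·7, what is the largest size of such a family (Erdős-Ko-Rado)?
max |F| = C(432, 6) = 8718181624152

Erdős-Ko-Rado (1961): when n ≥ 2k, max |F| = C(n−1, k−1). The bound is attained by the star {A : i ∈ A} for any fixed i ∈ [n]. Here C(433−1, 7−1) = C(432, 6) = 8718181624152.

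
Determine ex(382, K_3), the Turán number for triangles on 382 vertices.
ex(382, K_3) = ⌊382^2/4⌋ = 36481

Mantel (1907): a triangle-free graph on n vertices has at most ⌊n^2/4⌋ edges, with equality for the complete bipartite graph K_{⌊n/2⌋, ⌈n/2⌉}. For n = 382: ⌊382^2/4⌋ = ⌊145924/4⌋ = 36481. The extremal graph is K_{191, 191}, which has 191·191 = 36481 edges.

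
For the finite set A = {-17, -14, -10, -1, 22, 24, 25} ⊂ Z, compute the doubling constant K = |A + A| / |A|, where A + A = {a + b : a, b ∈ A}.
K = |A + A| / |A| = 27/7

Enumerate A + A = {a + b : a, b ∈ A}. With |A| = 7, there are |A|^2 = 49 ordered sum pairs; collecting distinct values, A + A = {-34, -31, -28, -27, -24, -20, -18, -15, -11, -2, 5, 7, 8, 10, 11, 12, 14, 15, 21, 23, 24, 44, 46, 47, 48, 49, 50}, so |A + A| = 27. Thus K = 27/7. For comparison, the minimum possible |A + A| over all 7-element sets is 2·7 − 1 = 13 (so min K = 13/7), attained only by arithmetic progressions.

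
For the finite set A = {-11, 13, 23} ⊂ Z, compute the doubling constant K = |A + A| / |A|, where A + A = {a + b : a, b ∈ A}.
K = |A + A| / |A| = 6/3 = 2

Enumerate A + A = {a + b : a, b ∈ A}. With |A| = 3, there are |A|^2 = 9 ordered sum pairs; collecting distinct values, A + A = {-22, 2, 12, 26, 36, 46}, so |A + A| = 6. Thus K = 6/3 = 2. For comparison, the minimum possible |A + A| over all 3-element sets is 2·3 − 1 = 5 (so min K = 5/3), attained only by arithmetic progressions.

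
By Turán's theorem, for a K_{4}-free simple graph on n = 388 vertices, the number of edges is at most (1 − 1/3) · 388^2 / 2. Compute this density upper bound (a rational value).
Turán density bound = (2/3) · 388^2/2 = 150544/3 ≈ 50181.3333

Turán's theorem: ex(n, K_{r+1}) is achieved by the complete r-partite Turán graph T(n, r) with parts as balanced as possible, and is at most (1 − 1/r) · n^2/2. For r = 3, n = 388: the density bound is (2/3) · 150544/2 = 150544/3 ≈ 50181.3333. The integer-valued extremum is e(T(388, 3)) = 50181, which is strictly less than the density bound 150544/3 since 3 ∤ 388 (the parts of T(388, 3) cannot all be equal).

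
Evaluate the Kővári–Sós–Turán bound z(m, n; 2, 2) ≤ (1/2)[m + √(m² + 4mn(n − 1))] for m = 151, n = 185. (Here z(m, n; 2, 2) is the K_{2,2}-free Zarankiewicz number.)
z(151, 185; 2, 2) ≤ (1/2)[151 + √(151² + 4·151·185·184)] = (1/2)[151 + √20582961] = 2343.9224

Kővári–Sós–Turán: let r_1, ..., r_151 be the row sums and z = Σ r_i the total number of 1s. Each pair of columns can share at most one row with both entries 1 (else a 2×2 all-ones block appears), so Σ_i C(r_i, 2) ≤ C(185, 2) = 17020. By convexity Σ_i C(r_i, 2) ≥ 151·C(z/151, 2) = z(z − 151)/(2·151), giving z² − 151z − 151·185·184 ≤ 0 and hence z ≤ (1/2)[151 + √(22801 + 4·5140040)] = (1/2)[151 + √20582961] ≈ (1/2)(151 + 4536.8448) = 2343.9224.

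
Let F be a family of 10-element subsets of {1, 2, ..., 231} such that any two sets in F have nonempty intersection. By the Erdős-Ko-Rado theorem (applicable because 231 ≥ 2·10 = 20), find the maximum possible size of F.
max |F| = C(230, 9) = 4236018057454600

The Erdős-Ko-Rado theorem states: for n ≥ 2k, an intersecting family of k-subsets of an n-element set has size at most C(n − 1, k − 1), with equality for 'star' families {A ⊆ [n] : |A| = k, i ∈ A} (fix an element i). For n = 231, k = 10: C(230, 9) = 4236018057454600.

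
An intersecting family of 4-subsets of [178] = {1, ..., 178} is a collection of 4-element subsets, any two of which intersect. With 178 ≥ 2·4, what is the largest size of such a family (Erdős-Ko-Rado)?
max |F| = C(177, 3) = 908600

The Erdős-Ko-Rado theorem states: for n ≥ 2k, an intersecting family of k-subsets of an n-element set has size at most C(n − 1, k − 1), with equality for 'star' families {A ⊆ [n] : |A| = k, i ∈ A} (fix an element i). For n = 178, k = 4: C(177, 3) = 908600.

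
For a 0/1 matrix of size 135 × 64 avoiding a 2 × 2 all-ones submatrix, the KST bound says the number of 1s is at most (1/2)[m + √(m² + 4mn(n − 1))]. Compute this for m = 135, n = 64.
z(135, 64; 2, 2) ≤ (1/2)[135 + √(135² + 4·135·64·63)] = (1/2)[135 + √2195505] = 808.3618

Kővári–Sós–Turán: let r_1, ..., r_135 be the row sums and z = Σ r_i the total number of 1s. Each pair of columns can share at most one row with both entries 1 (else a 2×2 all-ones block appears), so Σ_i C(r_i, 2) ≤ C(64, 2) = 2016. By convexity Σ_i C(r_i, 2) ≥ 135·C(z/135, 2) = z(z − 135)/(2·135), giving z² − 135z − 135·64·63 ≤ 0 and hence z ≤ (1/2)[135 + √(18225 + 4·544320)] = (1/2)[135 + √2195505] ≈ (1/2)(135 + 1481.7237) = 808.3618.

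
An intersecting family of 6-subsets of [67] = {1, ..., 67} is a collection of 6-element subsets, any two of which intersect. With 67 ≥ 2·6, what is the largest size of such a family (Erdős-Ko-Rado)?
max |F| = C(66, 5) = 8936928

The Erdős-Ko-Rado theorem states: for n ≥ 2k, an intersecting family of k-subsets of an n-element set has size at most C(n − 1, k − 1), with equality for 'star' families {A ⊆ [n] : |A| = k, i ∈ A} (fix an element i). For n = 67, k = 6: C(66, 5) = 8936928.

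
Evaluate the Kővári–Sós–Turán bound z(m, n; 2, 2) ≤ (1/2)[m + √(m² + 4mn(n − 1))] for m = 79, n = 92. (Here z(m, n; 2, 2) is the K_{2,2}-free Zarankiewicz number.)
z(79, 92; 2, 2) ≤ (1/2)[79 + √(79² + 4·79·92·91)] = (1/2)[79 + √2651793] = 853.7163

Kővári–Sós–Turán: let r_1, ..., r_79 be the row sums and z = Σ r_i the total number of 1s. Each pair of columns can share at most one row with both entries 1 (else a 2×2 all-ones block appears), so Σ_i C(r_i, 2) ≤ C(92, 2) = 4186. By convexity Σ_i C(r_i, 2) ≥ 79·C(z/79, 2) = z(z − 79)/(2·79), giving z² − 79z − 79·92·91 ≤ 0 and hence z ≤ (1/2)[79 + √(6241 + 4·661388)] = (1/2)[79 + √2651793] ≈ (1/2)(79 + 1628.4327) = 853.7163.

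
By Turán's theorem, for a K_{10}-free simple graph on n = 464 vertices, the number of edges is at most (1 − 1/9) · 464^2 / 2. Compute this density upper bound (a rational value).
Turán density bound = (8/9) · 464^2/2 = 861184/9 ≈ 95687.1111

Turán's theorem: ex(n, K_{r+1}) is achieved by the complete r-partite Turán graph T(n, r) with parts as balanced as possible, and is at most (1 − 1/r) · n^2/2. For r = 9, n = 464: the density bound is (8/9) · 215296/2 = 861184/9 ≈ 95687.1111. The integer-valued extremum is e(T(464, 9)) = 95686, which is strictly less than the density bound 861184/9 since 9 ∤ 464 (the parts of T(464, 9) cannot all be equal).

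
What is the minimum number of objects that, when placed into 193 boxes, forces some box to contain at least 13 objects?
n = (13 − 1)·193 + 1 = 2317

By the generalised pigeonhole principle, to guarantee some box contains ≥ r objects we need more than (r − 1) · k objects total. Threshold: n = (r − 1) · k + 1. With r = 13 and k = 193: n = 12 · 193 + 1 = 2316 + 1 = 2317. For n = 2316 = 12 · 193, we can put exactly 12 objects in every box, avoiding 13 in any single one — so 2317 is tight.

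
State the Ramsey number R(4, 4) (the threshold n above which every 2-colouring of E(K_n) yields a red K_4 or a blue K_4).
R(4, 4) = 18

Lower bound: an explicit 2-colouring of K_{17} (typically a Paley-type or other structured construction) avoids a red K_4 and a blue K_4, showing R(4, 4) > 17.
Upper bound: the Erdős–Szekeres recurrence R(r, t') ≤ R(r−1, t') + R(r, t'−1) yields R(4, 4) ≤ 18.
Hence R(4, 4) = 18.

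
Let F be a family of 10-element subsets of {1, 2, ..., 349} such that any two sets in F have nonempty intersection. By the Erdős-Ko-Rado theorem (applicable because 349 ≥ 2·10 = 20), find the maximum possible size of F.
max |F| = C(348, 9) = 185845840086215540

Erdős-Ko-Rado (1961): when n ≥ 2k, max |F| = C(n−1, k−1). The bound is attained by the star {A : i ∈ A} for any fixed i ∈ [n]. Here C(349−1, 10−1) = C(348, 9) = 185845840086215540.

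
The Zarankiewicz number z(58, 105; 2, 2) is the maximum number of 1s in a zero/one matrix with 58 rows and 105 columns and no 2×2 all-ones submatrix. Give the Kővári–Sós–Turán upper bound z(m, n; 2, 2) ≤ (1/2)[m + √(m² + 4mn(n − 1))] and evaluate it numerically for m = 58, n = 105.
z(58, 105; 2, 2) ≤ (1/2)[58 + √(58² + 4·58·105·104)] = (1/2)[58 + √2536804] = 825.3674

Kővári–Sós–Turán: let r_1, ..., r_58 be the row sums and z = Σ r_i the total number of 1s. Each pair of columns can share at most one row with both entries 1 (else a 2×2 all-ones block appears), so Σ_i C(r_i, 2) ≤ C(105, 2) = 5460. By convexity Σ_i C(r_i, 2) ≥ 58·C(z/58, 2) = z(z − 58)/(2·58), giving z² − 58z − 58·105·104 ≤ 0 and hence z ≤ (1/2)[58 + √(3364 + 4·633360)] = (1/2)[58 + √2536804] ≈ (1/2)(58 + 1592.7348) = 825.3674.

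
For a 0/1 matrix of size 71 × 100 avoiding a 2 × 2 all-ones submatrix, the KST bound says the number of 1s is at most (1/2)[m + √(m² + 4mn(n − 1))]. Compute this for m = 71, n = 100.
z(71, 100; 2, 2) ≤ (1/2)[71 + √(71² + 4·71·100·99)] = (1/2)[71 + √2816641] = 874.6426

Kővári–Sós–Turán: let r_1, ..., r_71 be the row sums and z = Σ r_i the total number of 1s. Each pair of columns can share at most one row with both entries 1 (else a 2×2 all-ones block appears), so Σ_i C(r_i, 2) ≤ C(100, 2) = 4950. By convexity Σ_i C(r_i, 2) ≥ 71·C(z/71, 2) = z(z − 71)/(2·71), giving z² − 71z − 71·100·99 ≤ 0 and hence z ≤ (1/2)[71 + √(5041 + 4·702900)] = (1/2)[71 + √2816641] ≈ (1/2)(71 + 1678.2851) = 874.6426.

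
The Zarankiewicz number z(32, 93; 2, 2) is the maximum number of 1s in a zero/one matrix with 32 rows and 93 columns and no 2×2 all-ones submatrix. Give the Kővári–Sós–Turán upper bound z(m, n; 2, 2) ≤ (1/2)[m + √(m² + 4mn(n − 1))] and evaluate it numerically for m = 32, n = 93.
z(32, 93; 2, 2) ≤ (1/2)[32 + √(32² + 4·32·93·92)] = (1/2)[32 + √1096192] = 539.4959

Kővári–Sós–Turán: let r_1, ..., r_32 be the row sums and z = Σ r_i the total number of 1s. Each pair of columns can share at most one row with both entries 1 (else a 2×2 all-ones block appears), so Σ_i C(r_i, 2) ≤ C(93, 2) = 4278. By convexity Σ_i C(r_i, 2) ≥ 32·C(z/32, 2) = z(z − 32)/(2·32), giving z² − 32z − 32·93·92 ≤ 0 and hence z ≤ (1/2)[32 + √(1024 + 4·273792)] = (1/2)[32 + √1096192] ≈ (1/2)(32 + 1046.9919) = 539.4959.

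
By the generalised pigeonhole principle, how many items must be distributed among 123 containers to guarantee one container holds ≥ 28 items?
n = (28 − 1)·123 + 1 = 3322

By the generalised pigeonhole principle, to guarantee some box contains ≥ r objects we need more than (r − 1) · k objects total. Threshold: n = (r − 1) · k + 1. With r = 28 and k = 123: n = 27 · 123 + 1 = 3321 + 1 = 3322. For n = 3321 = 27 · 123, we can put exactly 27 objects in every box, avoiding 28 in any single one — so 3322 is tight.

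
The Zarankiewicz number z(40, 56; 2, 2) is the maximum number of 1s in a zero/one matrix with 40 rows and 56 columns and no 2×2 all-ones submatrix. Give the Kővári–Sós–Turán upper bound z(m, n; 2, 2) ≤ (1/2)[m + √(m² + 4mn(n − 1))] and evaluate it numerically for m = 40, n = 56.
z(40, 56; 2, 2) ≤ (1/2)[40 + √(40² + 4·40·56·55)] = (1/2)[40 + √494400] = 371.5679

Kővári–Sós–Turán: let r_1, ..., r_40 be the row sums and z = Σ r_i the total number of 1s. Each pair of columns can share at most one row with both entries 1 (else a 2×2 all-ones block appears), so Σ_i C(r_i, 2) ≤ C(56, 2) = 1540. By convexity Σ_i C(r_i, 2) ≥ 40·C(z/40, 2) = z(z − 40)/(2·40), giving z² − 40z − 40·56·55 ≤ 0 and hence z ≤ (1/2)[40 + √(1600 + 4·123200)] = (1/2)[40 + √494400] ≈ (1/2)(40 + 703.1358) = 371.5679.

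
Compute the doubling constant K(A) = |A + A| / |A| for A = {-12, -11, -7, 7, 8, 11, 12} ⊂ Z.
K = |A + A| / |A| = 23/7

Enumerate A + A = {a + b : a, b ∈ A}. With |A| = 7, there are |A|^2 = 49 ordered sum pairs; collecting distinct values, A + A = {-24, -23, -22, -19, -18, -14, -5, -4, -3, -1, 0, 1, 4, 5, 14, 15, 16, 18, 19, 20, 22, 23, 24}, so |A + A| = 23. Thus K = 23/7. For comparison, the minimum possible |A + A| over all 7-element sets is 2·7 − 1 = 13 (so min K = 13/7), attained only by arithmetic progressions.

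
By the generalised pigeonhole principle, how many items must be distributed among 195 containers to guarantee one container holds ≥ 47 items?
n = (47 − 1)·195 + 1 = 8971

By the generalised pigeonhole principle, to guarantee some box contains ≥ r objects we need more than (r − 1) · k objects total. Threshold: n = (r − 1) · k + 1. With r = 47 and k = 195: n = 46 · 195 + 1 = 8970 + 1 = 8971. For n = 8970 = 46 · 195, we can put exactly 46 objects in every box, avoiding 47 in any single one — so 8971 is tight.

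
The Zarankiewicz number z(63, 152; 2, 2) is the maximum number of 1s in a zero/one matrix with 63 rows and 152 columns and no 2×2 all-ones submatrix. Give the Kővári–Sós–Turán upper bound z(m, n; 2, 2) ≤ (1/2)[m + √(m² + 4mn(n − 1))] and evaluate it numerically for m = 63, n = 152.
z(63, 152; 2, 2) ≤ (1/2)[63 + √(63² + 4·63·152·151)] = (1/2)[63 + √5787873] = 1234.3999

Kővári–Sós–Turán: let r_1, ..., r_63 be the row sums and z = Σ r_i the total number of 1s. Each pair of columns can share at most one row with both entries 1 (else a 2×2 all-ones block appears), so Σ_i C(r_i, 2) ≤ C(152, 2) = 11476. By convexity Σ_i C(r_i, 2) ≥ 63·C(z/63, 2) = z(z − 63)/(2·63), giving z² − 63z − 63·152·151 ≤ 0 and hence z ≤ (1/2)[63 + √(3969 + 4·1445976)] = (1/2)[63 + √5787873] ≈ (1/2)(63 + 2405.7999) = 1234.3999.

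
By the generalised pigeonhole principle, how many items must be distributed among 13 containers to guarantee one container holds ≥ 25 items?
n = (25 − 1)·13 + 1 = 313

By the generalised pigeonhole principle, to guarantee some box contains ≥ r objects we need more than (r − 1) · k objects total. Threshold: n = (r − 1) · k + 1. With r = 25 and k = 13: n = 24 · 13 + 1 = 312 + 1 = 313. For n = 312 = 24 · 13, we can put exactly 24 objects in every box, avoiding 25 in any single one — so 313 is tight.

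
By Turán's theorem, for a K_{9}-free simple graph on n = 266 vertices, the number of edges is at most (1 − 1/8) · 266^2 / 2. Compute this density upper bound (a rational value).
Turán density bound = (7/8) · 266^2/2 = 123823/4 ≈ 30955.75

Turán's theorem: ex(n, K_{r+1}) is achieved by the complete r-partite Turán graph T(n, r) with parts as balanced as possible, and is at most (1 − 1/r) · n^2/2. For r = 8, n = 266: the density bound is (7/8) · 70756/2 = 123823/4 ≈ 30955.75. The integer-valued extremum is e(T(266, 8)) = 30955, which is strictly less than the density bound 123823/4 since 8 ∤ 266 (the parts of T(266, 8) cannot all be equal).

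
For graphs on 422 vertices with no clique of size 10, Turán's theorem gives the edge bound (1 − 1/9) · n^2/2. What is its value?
Turán density bound = (8/9) · 422^2/2 = 712336/9 ≈ 79148.4444

Turán's theorem: ex(n, K_{r+1}) is achieved by the complete r-partite Turán graph T(n, r) with parts as balanced as possible, and is at most (1 − 1/r) · n^2/2. For r = 9, n = 422: the density bound is (8/9) · 178084/2 = 712336/9 ≈ 79148.4444. The integer-valued extremum is e(T(422, 9)) = 79148, which is strictly less than the density bound 712336/9 since 9 ∤ 422 (the parts of T(422, 9) cannot all be equal).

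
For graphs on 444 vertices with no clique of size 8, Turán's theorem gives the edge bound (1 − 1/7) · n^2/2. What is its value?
Turán density bound = (6/7) · 444^2/2 = 591408/7 ≈ 84486.8571

Turán's theorem: ex(n, K_{r+1}) is achieved by the complete r-partite Turán graph T(n, r) with parts as balanced as possible, and is at most (1 − 1/r) · n^2/2. For r = 7, n = 444: the density bound is (6/7) · 197136/2 = 591408/7 ≈ 84486.8571. The integer-valued extremum is e(T(444, 7)) = 84486, which is strictly less than the density bound 591408/7 since 7 ∤ 444 (the parts of T(444, 7) cannot all be equal).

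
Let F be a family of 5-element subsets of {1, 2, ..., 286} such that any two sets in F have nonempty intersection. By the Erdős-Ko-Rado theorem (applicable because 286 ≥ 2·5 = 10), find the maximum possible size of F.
max |F| = C(285, 4) = 269145735

The Erdős-Ko-Rado theorem states: for n ≥ 2k, an intersecting family of k-subsets of an n-element set has size at most C(n − 1, k − 1), with equality for 'star' families {A ⊆ [n] : |A| = k, i ∈ A} (fix an element i). For n = 286, k = 5: C(285, 4) = 269145735.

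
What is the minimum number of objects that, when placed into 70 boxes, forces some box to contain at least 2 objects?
n = (2 − 1)·70 + 1 = 71

By the generalised pigeonhole principle, to guarantee some box contains ≥ r objects we need more than (r − 1) · k objects total. Threshold: n = (r − 1) · k + 1. With r = 2 and k = 70: n = 1 · 70 + 1 = 70 + 1 = 71. For n = 70 = 1 · 70, we can put exactly 1 objects in every box, avoiding 2 in any single one — so 71 is tight.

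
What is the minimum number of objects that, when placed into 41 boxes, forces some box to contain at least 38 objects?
n = (38 − 1)·41 + 1 = 1518

By the generalised pigeonhole principle, to guarantee some box contains ≥ r objects we need more than (r − 1) · k objects total. Threshold: n = (r − 1) · k + 1. With r = 38 and k = 41: n = 37 · 41 + 1 = 1517 + 1 = 1518. For n = 1517 = 37 · 41, we can put exactly 37 objects in every box, avoiding 38 in any single one — so 1518 is tight.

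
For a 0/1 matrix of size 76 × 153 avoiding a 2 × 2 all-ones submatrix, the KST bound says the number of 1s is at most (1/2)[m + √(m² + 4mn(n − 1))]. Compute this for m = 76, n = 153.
z(76, 153; 2, 2) ≤ (1/2)[76 + √(76² + 4·76·153·152)] = (1/2)[76 + √7075600] = 1368

Kővári–Sós–Turán: let r_1, ..., r_76 be the row sums and z = Σ r_i the total number of 1s. Each pair of columns can share at most one row with both entries 1 (else a 2×2 all-ones block appears), so Σ_i C(r_i, 2) ≤ C(153, 2) = 11628. By convexity Σ_i C(r_i, 2) ≥ 76·C(z/76, 2) = z(z − 76)/(2·76), giving z² − 76z − 76·153·152 ≤ 0 and hence z ≤ (1/2)[76 + √(5776 + 4·1767456)] = (1/2)[76 + √7075600] ≈ (1/2)(76 + 2660) = 1368.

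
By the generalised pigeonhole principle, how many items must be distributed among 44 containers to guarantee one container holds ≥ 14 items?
n = (14 − 1)·44 + 1 = 573

By the generalised pigeonhole principle, to guarantee some box contains ≥ r objects we need more than (r − 1) · k objects total. Threshold: n = (r − 1) · k + 1. With r = 14 and k = 44: n = 13 · 44 + 1 = 572 + 1 = 573. For n = 572 = 13 · 44, we can put exactly 13 objects in every box, avoiding 14 in any single one — so 573 is tight.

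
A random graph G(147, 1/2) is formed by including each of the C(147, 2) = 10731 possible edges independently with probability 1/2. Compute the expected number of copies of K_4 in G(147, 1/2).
E[# K_4] = C(147, 4) · (1/2)^C(4, 2) = 18671940 / 2^6 = 4667985/16 = 291749.0625

For each 4-subset S of vertices (there are C(147, 4) = 18671940 such S), let X_S = 1 if S induces a K_4 (all C(4, 2) = 6 edges present). Then P(X_S = 1) = (1/2)^6 = 1/64. By linearity of expectation, E[# K_4] = C(147, 4) · (1/2)^6 = 18671940 / 64 = 4667985/16 = 291749.0625.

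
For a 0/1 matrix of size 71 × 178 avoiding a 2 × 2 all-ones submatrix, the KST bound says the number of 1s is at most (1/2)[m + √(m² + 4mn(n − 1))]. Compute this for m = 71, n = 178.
z(71, 178; 2, 2) ≤ (1/2)[71 + √(71² + 4·71·178·177)] = (1/2)[71 + √8952745] = 1531.5569

Kővári–Sós–Turán: let r_1, ..., r_71 be the row sums and z = Σ r_i the total number of 1s. Each pair of columns can share at most one row with both entries 1 (else a 2×2 all-ones block appears), so Σ_i C(r_i, 2) ≤ C(178, 2) = 15753. By convexity Σ_i C(r_i, 2) ≥ 71·C(z/71, 2) = z(z − 71)/(2·71), giving z² − 71z − 71·178·177 ≤ 0 and hence z ≤ (1/2)[71 + √(5041 + 4·2236926)] = (1/2)[71 + √8952745] ≈ (1/2)(71 + 2992.1138) = 1531.5569.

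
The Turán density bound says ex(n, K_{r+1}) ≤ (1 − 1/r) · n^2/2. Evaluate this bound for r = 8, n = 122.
Turán density bound = (7/8) · 122^2/2 = 26047/4 ≈ 6511.75

Turán's theorem: ex(n, K_{r+1}) is achieved by the complete r-partite Turán graph T(n, r) with parts as balanced as possible, and is at most (1 − 1/r) · n^2/2. For r = 8, n = 122: the density bound is (7/8) · 14884/2 = 26047/4 ≈ 6511.75. The integer-valued extremum is e(T(122, 8)) = 6511, which is strictly less than the density bound 26047/4 since 8 ∤ 122 (the parts of T(122, 8) cannot all be equal).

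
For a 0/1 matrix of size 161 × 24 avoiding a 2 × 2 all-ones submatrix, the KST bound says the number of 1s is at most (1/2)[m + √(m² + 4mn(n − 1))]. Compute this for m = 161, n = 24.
z(161, 24; 2, 2) ≤ (1/2)[161 + √(161² + 4·161·24·23)] = (1/2)[161 + √381409] = 389.2916

Kővári–Sós–Turán: let r_1, ..., r_161 be the row sums and z = Σ r_i the total number of 1s. Each pair of columns can share at most one row with both entries 1 (else a 2×2 all-ones block appears), so Σ_i C(r_i, 2) ≤ C(24, 2) = 276. By convexity Σ_i C(r_i, 2) ≥ 161·C(z/161, 2) = z(z − 161)/(2·161), giving z² − 161z − 161·24·23 ≤ 0 and hence z ≤ (1/2)[161 + √(25921 + 4·88872)] = (1/2)[161 + √381409] ≈ (1/2)(161 + 617.5832) = 389.2916.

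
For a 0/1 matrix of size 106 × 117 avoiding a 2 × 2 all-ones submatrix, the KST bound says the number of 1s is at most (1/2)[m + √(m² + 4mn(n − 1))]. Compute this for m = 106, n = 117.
z(106, 117; 2, 2) ≤ (1/2)[106 + √(106² + 4·106·117·116)] = (1/2)[106 + √5765764] = 1253.6003

Kővári–Sós–Turán: let r_1, ..., r_106 be the row sums and z = Σ r_i the total number of 1s. Each pair of columns can share at most one row with both entries 1 (else a 2×2 all-ones block appears), so Σ_i C(r_i, 2) ≤ C(117, 2) = 6786. By convexity Σ_i C(r_i, 2) ≥ 106·C(z/106, 2) = z(z − 106)/(2·106), giving z² − 106z − 106·117·116 ≤ 0 and hence z ≤ (1/2)[106 + √(11236 + 4·1438632)] = (1/2)[106 + √5765764] ≈ (1/2)(106 + 2401.2005) = 1253.6003.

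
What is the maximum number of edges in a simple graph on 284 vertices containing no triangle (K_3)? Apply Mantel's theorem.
ex(284, K_3) = ⌊284^2/4⌋ = 20164

Mantel (1907): a triangle-free graph on n vertices has at most ⌊n^2/4⌋ edges, with equality for the complete bipartite graph K_{⌊n/2⌋, ⌈n/2⌉}. For n = 284: ⌊284^2/4⌋ = ⌊80656/4⌋ = 20164. The extremal graph is K_{142, 142}, which has 142·142 = 20164 edges.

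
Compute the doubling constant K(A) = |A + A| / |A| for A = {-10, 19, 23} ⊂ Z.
K = |A + A| / |A| = 6/3 = 2

Enumerate A + A = {a + b : a, b ∈ A}. With |A| = 3, there are |A|^2 = 9 ordered sum pairs; collecting distinct values, A + A = {-20, 9, 13, 38, 42, 46}, so |A + A| = 6. Thus K = 6/3 = 2. For comparison, the minimum possible |A + A| over all 3-element sets is 2·3 − 1 = 5 (so min K = 5/3), attained only by arithmetic progressions.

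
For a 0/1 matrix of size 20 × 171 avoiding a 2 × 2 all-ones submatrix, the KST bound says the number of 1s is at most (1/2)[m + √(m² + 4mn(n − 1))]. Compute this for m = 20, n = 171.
z(20, 171; 2, 2) ≤ (1/2)[20 + √(20² + 4·20·171·170)] = (1/2)[20 + √2326000] = 772.5615

Kővári–Sós–Turán: let r_1, ..., r_20 be the row sums and z = Σ r_i the total number of 1s. Each pair of columns can share at most one row with both entries 1 (else a 2×2 all-ones block appears), so Σ_i C(r_i, 2) ≤ C(171, 2) = 14535. By convexity Σ_i C(r_i, 2) ≥ 20·C(z/20, 2) = z(z − 20)/(2·20), giving z² − 20z − 20·171·170 ≤ 0 and hence z ≤ (1/2)[20 + √(400 + 4·581400)] = (1/2)[20 + √2326000] ≈ (1/2)(20 + 1525.1229) = 772.5615.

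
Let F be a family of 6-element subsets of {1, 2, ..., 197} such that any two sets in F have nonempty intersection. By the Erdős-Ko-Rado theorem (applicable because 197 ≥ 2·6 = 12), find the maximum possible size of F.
max |F| = C(196, 5) = 2289653184

The Erdős-Ko-Rado theorem states: for n ≥ 2k, an intersecting family of k-subsets of an n-element set has size at most C(n − 1, k − 1), with equality for 'star' families {A ⊆ [n] : |A| = k, i ∈ A} (fix an element i). For n = 197, k = 6: C(196, 5) = 2289653184.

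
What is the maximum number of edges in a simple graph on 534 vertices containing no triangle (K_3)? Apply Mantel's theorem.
ex(534, K_3) = ⌊534^2/4⌋ = 71289

Mantel (1907): a triangle-free graph on n vertices has at most ⌊n^2/4⌋ edges, with equality for the complete bipartite graph K_{⌊n/2⌋, ⌈n/2⌉}. For n = 534: ⌊534^2/4⌋ = ⌊285156/4⌋ = 71289. The extremal graph is K_{267, 267}, which has 267·267 = 71289 edges.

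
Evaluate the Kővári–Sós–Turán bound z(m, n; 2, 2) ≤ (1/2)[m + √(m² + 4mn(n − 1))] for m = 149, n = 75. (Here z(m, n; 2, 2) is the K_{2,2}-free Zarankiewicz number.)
z(149, 75; 2, 2) ≤ (1/2)[149 + √(149² + 4·149·75·74)] = (1/2)[149 + √3330001] = 986.9145

Kővári–Sós–Turán: let r_1, ..., r_149 be the row sums and z = Σ r_i the total number of 1s. Each pair of columns can share at most one row with both entries 1 (else a 2×2 all-ones block appears), so Σ_i C(r_i, 2) ≤ C(75, 2) = 2775. By convexity Σ_i C(r_i, 2) ≥ 149·C(z/149, 2) = z(z − 149)/(2·149), giving z² − 149z − 149·75·74 ≤ 0 and hence z ≤ (1/2)[149 + √(22201 + 4·826950)] = (1/2)[149 + √3330001] ≈ (1/2)(149 + 1824.829) = 986.9145.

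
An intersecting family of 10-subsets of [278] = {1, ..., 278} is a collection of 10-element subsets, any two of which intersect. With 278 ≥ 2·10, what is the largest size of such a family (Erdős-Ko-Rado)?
max |F| = C(277, 9) = 23202028772229450

Erdős-Ko-Rado (1961): when n ≥ 2k, max |F| = C(n−1, k−1). The bound is attained by the star {A : i ∈ A} for any fixed i ∈ [n]. Here C(278−1, 10−1) = C(277, 9) = 23202028772229450.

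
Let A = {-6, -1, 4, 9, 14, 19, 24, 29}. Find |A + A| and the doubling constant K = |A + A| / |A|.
K = |A + A| / |A| = 15/8

Enumerate A + A = {a + b : a, b ∈ A}. With |A| = 8, there are |A|^2 = 64 ordered sum pairs; collecting distinct values, A + A = {-12, -7, -2, 3, 8, 13, 18, 23, 28, 33, 38, 43, 48, 53, 58}, so |A + A| = 15. Thus K = 15/8. Here |A + A| = 2|A| − 1 = 15, the minimum possible — so K = 15/8 is minimal, which holds iff A is an arithmetic progression.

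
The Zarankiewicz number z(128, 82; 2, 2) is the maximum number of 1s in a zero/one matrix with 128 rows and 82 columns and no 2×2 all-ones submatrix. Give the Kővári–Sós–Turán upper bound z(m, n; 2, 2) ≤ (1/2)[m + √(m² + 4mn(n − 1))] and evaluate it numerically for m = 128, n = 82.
z(128, 82; 2, 2) ≤ (1/2)[128 + √(128² + 4·128·82·81)] = (1/2)[128 + √3417088] = 988.2684

Kővári–Sós–Turán: let r_1, ..., r_128 be the row sums and z = Σ r_i the total number of 1s. Each pair of columns can share at most one row with both entries 1 (else a 2×2 all-ones block appears), so Σ_i C(r_i, 2) ≤ C(82, 2) = 3321. By convexity Σ_i C(r_i, 2) ≥ 128·C(z/128, 2) = z(z − 128)/(2·128), giving z² − 128z − 128·82·81 ≤ 0 and hence z ≤ (1/2)[128 + √(16384 + 4·850176)] = (1/2)[128 + √3417088] ≈ (1/2)(128 + 1848.5367) = 988.2684.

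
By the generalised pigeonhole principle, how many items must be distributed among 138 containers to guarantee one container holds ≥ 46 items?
n = (46 − 1)·138 + 1 = 6211

By the generalised pigeonhole principle, to guarantee some box contains ≥ r objects we need more than (r − 1) · k objects total. Threshold: n = (r − 1) · k + 1. With r = 46 and k = 138: n = 45 · 138 + 1 = 6210 + 1 = 6211. For n = 6210 = 45 · 138, we can put exactly 45 objects in every box, avoiding 46 in any single one — so 6211 is tight.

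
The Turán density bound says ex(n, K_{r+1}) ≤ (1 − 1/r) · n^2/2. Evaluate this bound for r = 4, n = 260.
Turán density bound = (3/4) · 260^2/2 = 25350

Turán's theorem: ex(n, K_{r+1}) is achieved by the complete r-partite Turán graph T(n, r) with parts as balanced as possible, and is at most (1 − 1/r) · n^2/2. For r = 4, n = 260: the density bound is (3/4) · 67600/2 = 25350. Since 4 ∣ 260, the Turán graph T(260, 4) has parts of equal size 65, and its edge count e(T(260, 4)) = 25350 attains the density bound exactly.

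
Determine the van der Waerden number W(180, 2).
W(180, 2) = 180 + 1 = 181

A 2-term AP is any pair of integers, so a monochromatic 2-AP exists iff some colour is used at least twice. With 180 colours, the colouring i ↦ i on {1, ..., 180} uses each colour once, avoiding any monochromatic pair, so W(180, 2) > 180. For {1, ..., 181}, pigeonhole forces two integers of the same colour, which form a monochromatic 2-AP. Hence W(180, 2) = 181.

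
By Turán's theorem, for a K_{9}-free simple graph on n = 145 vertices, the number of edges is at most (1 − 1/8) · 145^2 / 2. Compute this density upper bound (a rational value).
Turán density bound = (7/8) · 145^2/2 = 147175/16 ≈ 9198.4375

Turán's theorem: ex(n, K_{r+1}) is achieved by the complete r-partite Turán graph T(n, r) with parts as balanced as possible, and is at most (1 − 1/r) · n^2/2. For r = 8, n = 145: the density bound is (7/8) · 21025/2 = 147175/16 ≈ 9198.4375. The integer-valued extremum is e(T(145, 8)) = 9198, which is strictly less than the density bound 147175/16 since 8 ∤ 145 (the parts of T(145, 8) cannot all be equal).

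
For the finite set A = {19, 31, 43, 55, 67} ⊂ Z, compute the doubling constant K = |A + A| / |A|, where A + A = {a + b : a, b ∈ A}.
K = |A + A| / |A| = 9/5

Enumerate A + A = {a + b : a, b ∈ A}. With |A| = 5, there are |A|^2 = 25 ordered sum pairs; collecting distinct values, A + A = {38, 50, 62, 74, 86, 98, 110, 122, 134}, so |A + A| = 9. Thus K = 9/5. Here |A + A| = 2|A| − 1 = 9, the minimum possible — so K = 9/5 is minimal, which holds iff A is an arithmetic progression.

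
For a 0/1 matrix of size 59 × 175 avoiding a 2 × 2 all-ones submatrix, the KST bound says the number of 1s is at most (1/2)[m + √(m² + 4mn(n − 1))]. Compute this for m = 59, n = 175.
z(59, 175; 2, 2) ≤ (1/2)[59 + √(59² + 4·59·175·174)] = (1/2)[59 + √7189681] = 1370.179

Kővári–Sós–Turán: let r_1, ..., r_59 be the row sums and z = Σ r_i the total number of 1s. Each pair of columns can share at most one row with both entries 1 (else a 2×2 all-ones block appears), so Σ_i C(r_i, 2) ≤ C(175, 2) = 15225. By convexity Σ_i C(r_i, 2) ≥ 59·C(z/59, 2) = z(z − 59)/(2·59), giving z² − 59z − 59·175·174 ≤ 0 and hence z ≤ (1/2)[59 + √(3481 + 4·1796550)] = (1/2)[59 + √7189681] ≈ (1/2)(59 + 2681.3581) = 1370.179.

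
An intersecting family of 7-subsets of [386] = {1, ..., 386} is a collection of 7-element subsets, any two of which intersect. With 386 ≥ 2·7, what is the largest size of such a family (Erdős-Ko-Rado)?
max |F| = C(385, 6) = 4349408176960

The Erdős-Ko-Rado theorem states: for n ≥ 2k, an intersecting family of k-subsets of an n-element set has size at most C(n − 1, k − 1), with equality for 'star' families {A ⊆ [n] : |A| = k, i ∈ A} (fix an element i). For n = 386, k = 7: C(385, 6) = 4349408176960.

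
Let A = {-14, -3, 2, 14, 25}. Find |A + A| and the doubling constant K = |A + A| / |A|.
K = |A + A| / |A| = 14/5

Enumerate A + A = {a + b : a, b ∈ A}. With |A| = 5, there are |A|^2 = 25 ordered sum pairs; collecting distinct values, A + A = {-28, -17, -12, -6, -1, 0, 4, 11, 16, 22, 27, 28, 39, 50}, so |A + A| = 14. Thus K = 14/5. For comparison, the minimum possible |A + A| over all 5-element sets is 2·5 − 1 = 9 (so min K = 9/5), attained only by arithmetic progressions.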